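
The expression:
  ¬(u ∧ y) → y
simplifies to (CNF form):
y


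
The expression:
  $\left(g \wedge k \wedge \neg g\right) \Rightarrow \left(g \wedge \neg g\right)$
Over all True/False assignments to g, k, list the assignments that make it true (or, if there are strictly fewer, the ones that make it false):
is always true.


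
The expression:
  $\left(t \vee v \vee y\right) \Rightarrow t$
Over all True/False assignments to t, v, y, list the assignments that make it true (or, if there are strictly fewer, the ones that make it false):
is false only for:
  t=False, v=False, y=True;
  t=False, v=True, y=False;
  t=False, v=True, y=True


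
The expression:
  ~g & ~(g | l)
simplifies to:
~g & ~l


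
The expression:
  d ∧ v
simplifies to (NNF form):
d ∧ v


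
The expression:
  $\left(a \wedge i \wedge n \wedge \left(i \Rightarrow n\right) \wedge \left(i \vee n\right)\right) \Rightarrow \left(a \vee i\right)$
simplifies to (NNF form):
$\text{True}$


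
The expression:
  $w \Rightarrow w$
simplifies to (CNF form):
$\text{True}$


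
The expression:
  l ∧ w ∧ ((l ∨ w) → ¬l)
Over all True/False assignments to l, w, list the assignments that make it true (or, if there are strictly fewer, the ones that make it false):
is never true.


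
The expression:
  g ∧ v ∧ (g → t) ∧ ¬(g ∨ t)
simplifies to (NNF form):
False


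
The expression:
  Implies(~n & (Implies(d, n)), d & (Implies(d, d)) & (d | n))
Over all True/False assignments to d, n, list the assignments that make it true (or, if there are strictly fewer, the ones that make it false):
is false only for:
  d=False, n=False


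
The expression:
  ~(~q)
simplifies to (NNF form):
q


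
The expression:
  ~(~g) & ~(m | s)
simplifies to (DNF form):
g & ~m & ~s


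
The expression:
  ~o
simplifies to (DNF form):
~o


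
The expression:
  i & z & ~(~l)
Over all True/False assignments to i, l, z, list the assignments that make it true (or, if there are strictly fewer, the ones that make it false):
is true only for:
  i=True, l=True, z=True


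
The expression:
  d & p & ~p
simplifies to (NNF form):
False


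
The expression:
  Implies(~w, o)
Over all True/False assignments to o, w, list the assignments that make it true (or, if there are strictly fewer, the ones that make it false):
is false only for:
  o=False, w=False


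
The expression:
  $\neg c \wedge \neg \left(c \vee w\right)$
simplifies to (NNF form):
$\neg c \wedge \neg w$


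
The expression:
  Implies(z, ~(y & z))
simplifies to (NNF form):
~y | ~z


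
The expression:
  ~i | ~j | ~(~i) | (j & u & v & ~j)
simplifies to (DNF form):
True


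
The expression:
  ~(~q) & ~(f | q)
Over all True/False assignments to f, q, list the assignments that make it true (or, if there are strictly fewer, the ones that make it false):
is never true.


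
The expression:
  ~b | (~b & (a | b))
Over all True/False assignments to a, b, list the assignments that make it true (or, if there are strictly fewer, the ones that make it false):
is true only for:
  a=False, b=False;
  a=True, b=False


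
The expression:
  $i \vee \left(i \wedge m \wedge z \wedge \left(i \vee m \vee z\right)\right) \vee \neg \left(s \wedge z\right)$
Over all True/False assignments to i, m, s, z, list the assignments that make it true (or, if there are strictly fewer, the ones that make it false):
is false only for:
  i=False, m=False, s=True, z=True;
  i=False, m=True, s=True, z=True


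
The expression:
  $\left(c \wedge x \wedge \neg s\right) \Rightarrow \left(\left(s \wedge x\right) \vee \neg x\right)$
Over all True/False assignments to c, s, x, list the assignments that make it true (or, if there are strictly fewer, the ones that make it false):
is false only for:
  c=True, s=False, x=True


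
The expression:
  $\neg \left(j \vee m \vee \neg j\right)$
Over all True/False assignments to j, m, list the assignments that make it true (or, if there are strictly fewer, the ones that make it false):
is never true.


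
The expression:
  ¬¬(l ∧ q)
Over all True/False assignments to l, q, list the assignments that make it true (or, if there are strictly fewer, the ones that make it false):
is true only for:
  l=True, q=True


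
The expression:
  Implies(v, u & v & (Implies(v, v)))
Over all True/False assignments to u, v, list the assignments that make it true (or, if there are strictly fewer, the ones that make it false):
is false only for:
  u=False, v=True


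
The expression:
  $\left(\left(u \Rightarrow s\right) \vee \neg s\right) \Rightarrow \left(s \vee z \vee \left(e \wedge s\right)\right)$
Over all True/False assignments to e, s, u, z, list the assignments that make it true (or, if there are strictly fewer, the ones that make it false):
is false only for:
  e=False, s=False, u=False, z=False;
  e=False, s=False, u=True, z=False;
  e=True, s=False, u=False, z=False;
  e=True, s=False, u=True, z=False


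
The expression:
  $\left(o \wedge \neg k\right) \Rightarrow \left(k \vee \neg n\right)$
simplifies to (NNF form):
$k \vee \neg n \vee \neg o$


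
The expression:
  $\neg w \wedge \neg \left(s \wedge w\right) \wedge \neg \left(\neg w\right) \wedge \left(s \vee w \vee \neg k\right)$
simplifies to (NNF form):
$\text{False}$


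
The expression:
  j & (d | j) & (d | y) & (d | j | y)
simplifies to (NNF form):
j & (d | y)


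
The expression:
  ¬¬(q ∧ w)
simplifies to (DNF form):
q ∧ w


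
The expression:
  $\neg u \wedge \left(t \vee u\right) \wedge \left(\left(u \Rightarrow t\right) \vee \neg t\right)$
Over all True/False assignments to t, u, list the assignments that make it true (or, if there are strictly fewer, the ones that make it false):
is true only for:
  t=True, u=False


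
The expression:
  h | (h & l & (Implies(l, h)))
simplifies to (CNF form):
h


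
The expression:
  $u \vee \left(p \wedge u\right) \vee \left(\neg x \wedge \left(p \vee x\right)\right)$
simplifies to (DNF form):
$u \vee \left(p \wedge \neg x\right)$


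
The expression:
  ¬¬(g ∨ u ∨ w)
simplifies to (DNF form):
g ∨ u ∨ w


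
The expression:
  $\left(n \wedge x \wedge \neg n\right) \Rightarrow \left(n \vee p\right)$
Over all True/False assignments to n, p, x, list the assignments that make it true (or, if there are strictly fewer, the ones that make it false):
is always true.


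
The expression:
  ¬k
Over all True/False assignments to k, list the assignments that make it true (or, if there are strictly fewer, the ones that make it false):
is true only for:
  k=False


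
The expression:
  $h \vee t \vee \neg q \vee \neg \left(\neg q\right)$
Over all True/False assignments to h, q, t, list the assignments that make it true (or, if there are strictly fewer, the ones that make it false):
is always true.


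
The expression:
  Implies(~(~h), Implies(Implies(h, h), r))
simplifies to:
r | ~h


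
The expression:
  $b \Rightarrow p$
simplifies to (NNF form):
$p \vee \neg b$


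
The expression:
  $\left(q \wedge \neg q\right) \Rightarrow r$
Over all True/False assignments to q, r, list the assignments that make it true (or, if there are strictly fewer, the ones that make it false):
is always true.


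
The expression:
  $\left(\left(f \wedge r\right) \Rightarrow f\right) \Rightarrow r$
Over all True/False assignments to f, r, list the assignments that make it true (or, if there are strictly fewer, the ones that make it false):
is true only for:
  f=False, r=True;
  f=True, r=True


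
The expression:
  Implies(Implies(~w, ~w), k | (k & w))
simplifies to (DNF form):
k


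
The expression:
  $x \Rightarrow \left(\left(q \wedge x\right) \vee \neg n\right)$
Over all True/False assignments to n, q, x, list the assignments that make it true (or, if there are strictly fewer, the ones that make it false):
is false only for:
  n=True, q=False, x=True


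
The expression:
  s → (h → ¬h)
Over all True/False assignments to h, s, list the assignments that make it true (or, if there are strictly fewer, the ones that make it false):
is false only for:
  h=True, s=True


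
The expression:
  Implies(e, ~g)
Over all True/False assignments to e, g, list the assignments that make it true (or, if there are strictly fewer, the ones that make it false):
is false only for:
  e=True, g=True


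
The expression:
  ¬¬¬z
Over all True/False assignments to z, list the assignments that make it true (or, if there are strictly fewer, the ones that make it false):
is true only for:
  z=False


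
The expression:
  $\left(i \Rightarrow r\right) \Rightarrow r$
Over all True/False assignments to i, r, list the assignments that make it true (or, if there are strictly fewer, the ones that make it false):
is false only for:
  i=False, r=False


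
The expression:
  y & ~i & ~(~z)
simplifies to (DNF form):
y & z & ~i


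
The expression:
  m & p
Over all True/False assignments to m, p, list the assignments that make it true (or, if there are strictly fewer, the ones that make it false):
is true only for:
  m=True, p=True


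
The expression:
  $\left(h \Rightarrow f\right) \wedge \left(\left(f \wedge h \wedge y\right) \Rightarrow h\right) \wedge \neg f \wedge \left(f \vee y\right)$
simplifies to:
$y \wedge \neg f \wedge \neg h$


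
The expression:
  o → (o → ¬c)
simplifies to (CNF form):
¬c ∨ ¬o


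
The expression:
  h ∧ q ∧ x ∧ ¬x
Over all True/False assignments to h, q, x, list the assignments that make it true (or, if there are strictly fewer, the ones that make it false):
is never true.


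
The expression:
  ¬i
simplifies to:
¬i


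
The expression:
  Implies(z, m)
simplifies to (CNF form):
m | ~z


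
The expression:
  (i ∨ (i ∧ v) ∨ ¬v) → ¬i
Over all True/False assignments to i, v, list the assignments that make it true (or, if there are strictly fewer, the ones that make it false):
is true only for:
  i=False, v=False;
  i=False, v=True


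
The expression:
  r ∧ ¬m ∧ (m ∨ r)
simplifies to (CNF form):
r ∧ ¬m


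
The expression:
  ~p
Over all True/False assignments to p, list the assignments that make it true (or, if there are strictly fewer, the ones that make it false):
is true only for:
  p=False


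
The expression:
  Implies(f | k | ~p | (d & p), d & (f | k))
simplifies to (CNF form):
(d | p) & (d | ~f) & (d | ~k) & (f | k | ~d)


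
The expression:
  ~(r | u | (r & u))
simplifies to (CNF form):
~r & ~u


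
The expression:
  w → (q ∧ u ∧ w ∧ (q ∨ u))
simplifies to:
(q ∧ u) ∨ ¬w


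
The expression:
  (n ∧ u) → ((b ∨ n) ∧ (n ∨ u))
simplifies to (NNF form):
True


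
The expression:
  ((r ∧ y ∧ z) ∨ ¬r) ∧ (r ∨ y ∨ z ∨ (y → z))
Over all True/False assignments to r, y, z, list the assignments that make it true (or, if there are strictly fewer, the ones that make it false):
is false only for:
  r=True, y=False, z=False;
  r=True, y=False, z=True;
  r=True, y=True, z=False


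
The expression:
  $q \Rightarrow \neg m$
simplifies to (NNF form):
$\neg m \vee \neg q$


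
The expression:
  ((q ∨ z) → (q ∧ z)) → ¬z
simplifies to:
¬q ∨ ¬z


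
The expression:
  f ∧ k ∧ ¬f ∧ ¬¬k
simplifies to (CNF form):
False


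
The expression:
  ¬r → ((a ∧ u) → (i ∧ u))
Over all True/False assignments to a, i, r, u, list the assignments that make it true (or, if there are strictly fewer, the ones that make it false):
is false only for:
  a=True, i=False, r=False, u=True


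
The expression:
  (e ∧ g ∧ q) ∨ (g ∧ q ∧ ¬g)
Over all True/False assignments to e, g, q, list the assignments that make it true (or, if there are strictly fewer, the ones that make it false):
is true only for:
  e=True, g=True, q=True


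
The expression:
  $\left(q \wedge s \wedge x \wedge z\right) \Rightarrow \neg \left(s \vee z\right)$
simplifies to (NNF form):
$\neg q \vee \neg s \vee \neg x \vee \neg z$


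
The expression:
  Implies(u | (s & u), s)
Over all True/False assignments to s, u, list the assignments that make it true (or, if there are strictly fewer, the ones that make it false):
is false only for:
  s=False, u=True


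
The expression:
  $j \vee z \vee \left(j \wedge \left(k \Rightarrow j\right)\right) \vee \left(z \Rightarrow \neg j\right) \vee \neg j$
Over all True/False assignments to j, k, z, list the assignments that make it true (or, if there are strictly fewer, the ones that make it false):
is always true.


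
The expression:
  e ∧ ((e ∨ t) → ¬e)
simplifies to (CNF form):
False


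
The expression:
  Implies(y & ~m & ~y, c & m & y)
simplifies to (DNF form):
True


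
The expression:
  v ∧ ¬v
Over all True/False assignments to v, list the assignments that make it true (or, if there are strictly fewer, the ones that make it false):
is never true.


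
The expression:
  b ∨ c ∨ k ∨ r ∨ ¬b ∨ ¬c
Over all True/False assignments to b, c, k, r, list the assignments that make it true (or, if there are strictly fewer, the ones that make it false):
is always true.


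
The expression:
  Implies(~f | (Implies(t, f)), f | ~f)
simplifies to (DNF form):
True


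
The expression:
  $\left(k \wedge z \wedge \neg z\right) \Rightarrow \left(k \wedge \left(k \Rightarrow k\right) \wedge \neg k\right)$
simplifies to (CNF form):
$\text{True}$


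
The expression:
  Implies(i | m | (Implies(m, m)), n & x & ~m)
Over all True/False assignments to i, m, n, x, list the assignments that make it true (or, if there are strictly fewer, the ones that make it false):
is true only for:
  i=False, m=False, n=True, x=True;
  i=True, m=False, n=True, x=True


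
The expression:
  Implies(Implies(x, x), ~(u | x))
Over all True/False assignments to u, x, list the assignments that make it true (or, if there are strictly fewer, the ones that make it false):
is true only for:
  u=False, x=False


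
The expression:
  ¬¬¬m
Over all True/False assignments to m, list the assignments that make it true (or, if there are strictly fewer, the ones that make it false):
is true only for:
  m=False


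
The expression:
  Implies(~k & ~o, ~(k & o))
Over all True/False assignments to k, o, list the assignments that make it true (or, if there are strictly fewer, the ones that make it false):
is always true.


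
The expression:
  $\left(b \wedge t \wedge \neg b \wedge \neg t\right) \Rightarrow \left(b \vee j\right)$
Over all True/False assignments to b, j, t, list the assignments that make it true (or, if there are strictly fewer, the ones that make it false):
is always true.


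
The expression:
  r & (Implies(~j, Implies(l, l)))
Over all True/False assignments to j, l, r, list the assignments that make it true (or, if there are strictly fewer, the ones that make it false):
is true only for:
  j=False, l=False, r=True;
  j=False, l=True, r=True;
  j=True, l=False, r=True;
  j=True, l=True, r=True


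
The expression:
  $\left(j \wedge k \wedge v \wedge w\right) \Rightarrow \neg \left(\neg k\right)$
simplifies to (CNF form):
$\text{True}$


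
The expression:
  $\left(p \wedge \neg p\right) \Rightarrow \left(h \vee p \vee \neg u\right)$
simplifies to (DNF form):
$\text{True}$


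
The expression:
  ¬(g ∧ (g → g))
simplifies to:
¬g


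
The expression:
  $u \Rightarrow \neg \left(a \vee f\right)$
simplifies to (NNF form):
$\left(\neg a \wedge \neg f\right) \vee \neg u$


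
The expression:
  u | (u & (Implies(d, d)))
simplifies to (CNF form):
u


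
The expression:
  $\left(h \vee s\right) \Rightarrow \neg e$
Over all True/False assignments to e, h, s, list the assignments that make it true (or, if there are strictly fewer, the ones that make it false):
is false only for:
  e=True, h=False, s=True;
  e=True, h=True, s=False;
  e=True, h=True, s=True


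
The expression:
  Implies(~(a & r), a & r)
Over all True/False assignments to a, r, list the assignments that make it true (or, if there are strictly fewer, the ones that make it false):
is true only for:
  a=True, r=True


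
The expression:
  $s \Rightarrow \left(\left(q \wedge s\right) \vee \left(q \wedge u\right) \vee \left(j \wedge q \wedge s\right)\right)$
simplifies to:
$q \vee \neg s$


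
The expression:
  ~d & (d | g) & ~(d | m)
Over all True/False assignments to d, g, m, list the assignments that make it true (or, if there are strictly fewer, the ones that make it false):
is true only for:
  d=False, g=True, m=False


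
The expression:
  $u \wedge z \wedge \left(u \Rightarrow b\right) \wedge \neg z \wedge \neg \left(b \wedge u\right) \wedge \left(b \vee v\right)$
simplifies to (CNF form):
$\text{False}$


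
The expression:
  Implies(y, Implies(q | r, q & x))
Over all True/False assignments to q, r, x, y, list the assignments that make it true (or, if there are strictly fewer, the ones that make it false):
is false only for:
  q=False, r=True, x=False, y=True;
  q=False, r=True, x=True, y=True;
  q=True, r=False, x=False, y=True;
  q=True, r=True, x=False, y=True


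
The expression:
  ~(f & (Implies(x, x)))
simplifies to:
~f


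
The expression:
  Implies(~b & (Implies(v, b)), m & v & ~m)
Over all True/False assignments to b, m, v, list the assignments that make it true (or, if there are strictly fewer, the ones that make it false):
is false only for:
  b=False, m=False, v=False;
  b=False, m=True, v=False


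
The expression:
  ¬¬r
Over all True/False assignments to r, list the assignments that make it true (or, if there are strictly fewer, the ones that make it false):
is true only for:
  r=True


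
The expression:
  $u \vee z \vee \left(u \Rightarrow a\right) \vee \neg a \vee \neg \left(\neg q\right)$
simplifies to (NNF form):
$\text{True}$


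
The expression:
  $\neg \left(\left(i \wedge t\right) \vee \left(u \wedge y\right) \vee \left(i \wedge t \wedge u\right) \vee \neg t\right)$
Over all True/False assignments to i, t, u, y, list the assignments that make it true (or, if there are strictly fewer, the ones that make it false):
is true only for:
  i=False, t=True, u=False, y=False;
  i=False, t=True, u=False, y=True;
  i=False, t=True, u=True, y=False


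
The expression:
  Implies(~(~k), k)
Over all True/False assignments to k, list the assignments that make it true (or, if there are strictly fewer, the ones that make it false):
is always true.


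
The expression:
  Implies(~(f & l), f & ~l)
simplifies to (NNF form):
f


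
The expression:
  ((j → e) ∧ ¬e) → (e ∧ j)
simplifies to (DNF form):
e ∨ j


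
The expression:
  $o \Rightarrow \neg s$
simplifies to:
$\neg o \vee \neg s$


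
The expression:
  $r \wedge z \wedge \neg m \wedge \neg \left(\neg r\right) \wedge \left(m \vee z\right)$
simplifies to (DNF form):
$r \wedge z \wedge \neg m$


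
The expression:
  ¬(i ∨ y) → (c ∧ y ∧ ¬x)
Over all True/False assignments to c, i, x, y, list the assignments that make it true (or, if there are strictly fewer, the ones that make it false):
is false only for:
  c=False, i=False, x=False, y=False;
  c=False, i=False, x=True, y=False;
  c=True, i=False, x=False, y=False;
  c=True, i=False, x=True, y=False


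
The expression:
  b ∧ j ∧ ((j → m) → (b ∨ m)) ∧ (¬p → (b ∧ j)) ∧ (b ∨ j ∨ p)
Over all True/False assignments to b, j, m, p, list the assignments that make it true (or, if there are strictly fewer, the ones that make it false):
is true only for:
  b=True, j=True, m=False, p=False;
  b=True, j=True, m=False, p=True;
  b=True, j=True, m=True, p=False;
  b=True, j=True, m=True, p=True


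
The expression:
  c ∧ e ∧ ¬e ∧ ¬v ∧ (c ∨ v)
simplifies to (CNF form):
False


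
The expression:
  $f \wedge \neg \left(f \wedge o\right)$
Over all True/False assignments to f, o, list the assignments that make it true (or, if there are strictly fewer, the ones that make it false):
is true only for:
  f=True, o=False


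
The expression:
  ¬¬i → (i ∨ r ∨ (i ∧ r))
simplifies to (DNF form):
True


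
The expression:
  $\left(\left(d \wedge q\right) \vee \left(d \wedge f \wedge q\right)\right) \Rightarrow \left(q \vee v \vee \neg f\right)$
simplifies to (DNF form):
$\text{True}$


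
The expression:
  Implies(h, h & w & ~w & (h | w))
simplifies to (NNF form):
~h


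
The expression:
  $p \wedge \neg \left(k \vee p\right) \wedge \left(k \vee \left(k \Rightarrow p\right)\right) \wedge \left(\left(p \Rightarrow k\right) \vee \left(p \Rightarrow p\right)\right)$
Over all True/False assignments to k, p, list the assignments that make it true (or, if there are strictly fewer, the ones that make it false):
is never true.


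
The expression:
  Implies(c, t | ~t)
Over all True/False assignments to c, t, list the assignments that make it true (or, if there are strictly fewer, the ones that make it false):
is always true.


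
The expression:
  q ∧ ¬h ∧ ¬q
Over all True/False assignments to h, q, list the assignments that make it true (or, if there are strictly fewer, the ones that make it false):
is never true.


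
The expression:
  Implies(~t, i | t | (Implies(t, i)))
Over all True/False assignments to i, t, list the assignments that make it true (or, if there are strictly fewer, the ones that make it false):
is always true.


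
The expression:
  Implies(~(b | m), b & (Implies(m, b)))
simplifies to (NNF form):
b | m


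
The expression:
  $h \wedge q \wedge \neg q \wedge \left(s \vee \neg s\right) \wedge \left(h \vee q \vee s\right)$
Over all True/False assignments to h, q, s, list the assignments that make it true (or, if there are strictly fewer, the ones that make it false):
is never true.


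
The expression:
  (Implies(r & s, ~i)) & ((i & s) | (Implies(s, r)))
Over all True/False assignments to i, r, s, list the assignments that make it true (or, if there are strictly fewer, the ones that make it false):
is false only for:
  i=False, r=False, s=True;
  i=True, r=True, s=True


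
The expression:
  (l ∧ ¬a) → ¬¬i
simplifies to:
a ∨ i ∨ ¬l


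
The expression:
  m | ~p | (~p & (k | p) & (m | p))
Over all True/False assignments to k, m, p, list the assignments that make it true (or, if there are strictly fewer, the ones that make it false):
is false only for:
  k=False, m=False, p=True;
  k=True, m=False, p=True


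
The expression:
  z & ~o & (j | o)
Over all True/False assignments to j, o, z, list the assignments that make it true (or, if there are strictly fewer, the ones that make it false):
is true only for:
  j=True, o=False, z=True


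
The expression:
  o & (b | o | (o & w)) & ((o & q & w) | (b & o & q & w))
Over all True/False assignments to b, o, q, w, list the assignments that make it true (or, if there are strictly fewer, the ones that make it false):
is true only for:
  b=False, o=True, q=True, w=True;
  b=True, o=True, q=True, w=True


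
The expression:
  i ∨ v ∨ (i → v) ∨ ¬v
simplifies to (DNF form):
True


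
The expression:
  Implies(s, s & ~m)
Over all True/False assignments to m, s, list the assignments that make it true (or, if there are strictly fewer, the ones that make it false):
is false only for:
  m=True, s=True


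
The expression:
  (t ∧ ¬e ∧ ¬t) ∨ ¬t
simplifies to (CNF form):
¬t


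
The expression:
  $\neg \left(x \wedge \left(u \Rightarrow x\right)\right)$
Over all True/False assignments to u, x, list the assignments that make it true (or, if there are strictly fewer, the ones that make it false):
is true only for:
  u=False, x=False;
  u=True, x=False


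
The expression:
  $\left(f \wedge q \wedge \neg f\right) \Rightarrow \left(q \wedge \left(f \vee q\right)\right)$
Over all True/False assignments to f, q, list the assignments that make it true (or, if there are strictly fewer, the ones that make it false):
is always true.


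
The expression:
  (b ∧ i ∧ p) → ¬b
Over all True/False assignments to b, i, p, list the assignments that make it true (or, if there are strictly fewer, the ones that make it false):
is false only for:
  b=True, i=True, p=True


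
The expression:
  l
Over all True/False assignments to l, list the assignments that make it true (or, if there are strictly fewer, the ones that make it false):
is true only for:
  l=True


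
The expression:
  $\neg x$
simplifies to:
$\neg x$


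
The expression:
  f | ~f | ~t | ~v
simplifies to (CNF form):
True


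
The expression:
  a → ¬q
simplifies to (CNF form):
¬a ∨ ¬q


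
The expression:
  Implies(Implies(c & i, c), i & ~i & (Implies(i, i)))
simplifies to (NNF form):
False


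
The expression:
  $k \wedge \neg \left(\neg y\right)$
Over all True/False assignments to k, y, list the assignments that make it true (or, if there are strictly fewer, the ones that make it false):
is true only for:
  k=True, y=True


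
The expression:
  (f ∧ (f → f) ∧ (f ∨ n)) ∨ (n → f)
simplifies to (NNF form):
f ∨ ¬n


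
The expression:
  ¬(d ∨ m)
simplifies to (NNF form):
¬d ∧ ¬m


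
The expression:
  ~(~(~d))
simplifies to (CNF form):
~d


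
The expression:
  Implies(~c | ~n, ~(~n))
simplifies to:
n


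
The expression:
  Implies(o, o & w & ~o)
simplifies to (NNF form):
~o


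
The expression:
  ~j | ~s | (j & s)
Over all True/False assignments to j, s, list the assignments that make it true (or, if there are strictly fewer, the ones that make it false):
is always true.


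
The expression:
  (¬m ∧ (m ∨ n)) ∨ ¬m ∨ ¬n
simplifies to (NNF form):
¬m ∨ ¬n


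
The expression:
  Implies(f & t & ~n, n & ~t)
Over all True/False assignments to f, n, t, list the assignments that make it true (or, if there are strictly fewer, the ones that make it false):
is false only for:
  f=True, n=False, t=True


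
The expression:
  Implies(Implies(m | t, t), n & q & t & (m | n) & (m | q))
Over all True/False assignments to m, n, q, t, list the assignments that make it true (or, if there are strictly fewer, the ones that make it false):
is true only for:
  m=False, n=True, q=True, t=True;
  m=True, n=False, q=False, t=False;
  m=True, n=False, q=True, t=False;
  m=True, n=True, q=False, t=False;
  m=True, n=True, q=True, t=False;
  m=True, n=True, q=True, t=True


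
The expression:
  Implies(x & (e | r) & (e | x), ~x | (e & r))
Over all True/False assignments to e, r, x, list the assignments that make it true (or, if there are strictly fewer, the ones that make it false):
is false only for:
  e=False, r=True, x=True;
  e=True, r=False, x=True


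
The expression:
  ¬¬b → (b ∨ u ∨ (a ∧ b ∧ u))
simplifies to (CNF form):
True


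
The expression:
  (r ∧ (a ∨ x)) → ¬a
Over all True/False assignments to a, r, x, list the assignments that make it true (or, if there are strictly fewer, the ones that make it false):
is false only for:
  a=True, r=True, x=False;
  a=True, r=True, x=True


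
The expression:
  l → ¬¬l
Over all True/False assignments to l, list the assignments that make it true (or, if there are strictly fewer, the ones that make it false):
is always true.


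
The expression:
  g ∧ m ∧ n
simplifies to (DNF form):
g ∧ m ∧ n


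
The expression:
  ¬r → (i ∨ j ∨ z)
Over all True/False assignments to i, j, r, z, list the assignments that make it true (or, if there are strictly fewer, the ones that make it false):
is false only for:
  i=False, j=False, r=False, z=False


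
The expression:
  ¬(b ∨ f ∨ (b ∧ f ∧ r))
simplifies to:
¬b ∧ ¬f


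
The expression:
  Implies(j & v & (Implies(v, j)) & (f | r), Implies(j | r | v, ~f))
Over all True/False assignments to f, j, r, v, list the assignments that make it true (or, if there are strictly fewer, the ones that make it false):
is false only for:
  f=True, j=True, r=False, v=True;
  f=True, j=True, r=True, v=True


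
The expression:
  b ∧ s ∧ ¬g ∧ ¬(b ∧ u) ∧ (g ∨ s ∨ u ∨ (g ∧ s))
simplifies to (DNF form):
b ∧ s ∧ ¬g ∧ ¬u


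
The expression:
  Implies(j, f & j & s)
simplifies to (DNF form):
~j | (f & s)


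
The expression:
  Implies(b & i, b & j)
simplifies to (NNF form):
j | ~b | ~i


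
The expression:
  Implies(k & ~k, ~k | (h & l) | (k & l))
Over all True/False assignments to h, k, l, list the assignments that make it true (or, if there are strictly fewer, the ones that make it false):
is always true.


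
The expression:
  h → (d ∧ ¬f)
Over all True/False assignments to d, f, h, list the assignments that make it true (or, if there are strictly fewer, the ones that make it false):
is false only for:
  d=False, f=False, h=True;
  d=False, f=True, h=True;
  d=True, f=True, h=True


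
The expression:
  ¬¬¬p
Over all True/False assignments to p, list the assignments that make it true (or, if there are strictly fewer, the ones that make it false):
is true only for:
  p=False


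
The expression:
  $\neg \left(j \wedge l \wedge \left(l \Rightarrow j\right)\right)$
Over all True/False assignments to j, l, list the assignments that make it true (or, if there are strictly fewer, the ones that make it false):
is false only for:
  j=True, l=True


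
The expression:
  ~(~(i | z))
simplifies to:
i | z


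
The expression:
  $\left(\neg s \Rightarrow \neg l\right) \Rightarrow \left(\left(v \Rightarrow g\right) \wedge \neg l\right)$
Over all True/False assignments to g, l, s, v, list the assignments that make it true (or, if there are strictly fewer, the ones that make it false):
is false only for:
  g=False, l=False, s=False, v=True;
  g=False, l=False, s=True, v=True;
  g=False, l=True, s=True, v=False;
  g=False, l=True, s=True, v=True;
  g=True, l=True, s=True, v=False;
  g=True, l=True, s=True, v=True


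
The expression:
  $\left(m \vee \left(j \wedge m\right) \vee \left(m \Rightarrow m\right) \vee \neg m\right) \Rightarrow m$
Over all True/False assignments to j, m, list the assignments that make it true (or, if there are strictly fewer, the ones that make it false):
is true only for:
  j=False, m=True;
  j=True, m=True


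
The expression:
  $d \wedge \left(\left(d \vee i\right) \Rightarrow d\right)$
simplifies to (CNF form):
$d$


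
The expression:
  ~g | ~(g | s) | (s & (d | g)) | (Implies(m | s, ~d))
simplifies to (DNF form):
s | ~d | ~g | ~m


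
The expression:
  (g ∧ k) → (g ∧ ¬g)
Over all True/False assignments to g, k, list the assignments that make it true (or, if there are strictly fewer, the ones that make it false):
is false only for:
  g=True, k=True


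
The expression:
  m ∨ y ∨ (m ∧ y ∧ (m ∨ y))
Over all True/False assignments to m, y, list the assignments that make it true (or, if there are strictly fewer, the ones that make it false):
is false only for:
  m=False, y=False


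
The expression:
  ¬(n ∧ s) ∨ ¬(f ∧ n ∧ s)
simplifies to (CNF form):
¬f ∨ ¬n ∨ ¬s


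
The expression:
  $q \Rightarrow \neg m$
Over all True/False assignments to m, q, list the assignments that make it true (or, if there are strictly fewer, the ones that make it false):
is false only for:
  m=True, q=True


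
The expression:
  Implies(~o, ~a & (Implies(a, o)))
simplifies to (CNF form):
o | ~a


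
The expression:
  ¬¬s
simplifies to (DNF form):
s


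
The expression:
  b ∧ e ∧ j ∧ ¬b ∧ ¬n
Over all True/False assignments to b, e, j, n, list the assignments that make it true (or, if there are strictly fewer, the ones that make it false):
is never true.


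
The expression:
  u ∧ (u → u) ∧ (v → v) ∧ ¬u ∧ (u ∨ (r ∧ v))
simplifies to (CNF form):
False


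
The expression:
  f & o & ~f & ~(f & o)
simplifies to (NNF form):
False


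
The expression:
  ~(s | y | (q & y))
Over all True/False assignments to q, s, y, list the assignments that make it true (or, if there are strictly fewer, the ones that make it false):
is true only for:
  q=False, s=False, y=False;
  q=True, s=False, y=False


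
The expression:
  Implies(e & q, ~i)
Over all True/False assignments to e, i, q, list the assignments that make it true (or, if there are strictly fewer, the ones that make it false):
is false only for:
  e=True, i=True, q=True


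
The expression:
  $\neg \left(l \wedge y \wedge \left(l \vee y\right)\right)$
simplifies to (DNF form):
$\neg l \vee \neg y$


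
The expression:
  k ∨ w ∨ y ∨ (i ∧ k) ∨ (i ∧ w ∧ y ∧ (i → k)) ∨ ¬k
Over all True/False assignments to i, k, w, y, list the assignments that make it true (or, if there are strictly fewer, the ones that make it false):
is always true.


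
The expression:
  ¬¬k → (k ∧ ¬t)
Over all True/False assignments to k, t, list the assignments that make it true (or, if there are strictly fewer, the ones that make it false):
is false only for:
  k=True, t=True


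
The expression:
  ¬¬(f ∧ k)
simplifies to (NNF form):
f ∧ k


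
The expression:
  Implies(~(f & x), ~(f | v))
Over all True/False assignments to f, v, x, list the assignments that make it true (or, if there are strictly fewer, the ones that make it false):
is true only for:
  f=False, v=False, x=False;
  f=False, v=False, x=True;
  f=True, v=False, x=True;
  f=True, v=True, x=True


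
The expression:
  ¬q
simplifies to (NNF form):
¬q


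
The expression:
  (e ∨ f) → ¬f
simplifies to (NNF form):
¬f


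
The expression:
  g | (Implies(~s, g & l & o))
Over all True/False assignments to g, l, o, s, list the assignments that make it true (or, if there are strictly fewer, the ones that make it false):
is false only for:
  g=False, l=False, o=False, s=False;
  g=False, l=False, o=True, s=False;
  g=False, l=True, o=False, s=False;
  g=False, l=True, o=True, s=False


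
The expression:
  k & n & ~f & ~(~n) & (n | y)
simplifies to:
k & n & ~f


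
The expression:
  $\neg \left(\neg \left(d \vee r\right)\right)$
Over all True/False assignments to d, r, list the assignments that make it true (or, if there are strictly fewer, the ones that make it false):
is false only for:
  d=False, r=False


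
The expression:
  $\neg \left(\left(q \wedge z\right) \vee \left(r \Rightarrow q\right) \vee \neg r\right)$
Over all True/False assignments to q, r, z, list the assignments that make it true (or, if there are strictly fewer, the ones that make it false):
is true only for:
  q=False, r=True, z=False;
  q=False, r=True, z=True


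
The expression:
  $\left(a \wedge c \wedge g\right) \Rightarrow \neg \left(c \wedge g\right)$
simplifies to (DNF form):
$\neg a \vee \neg c \vee \neg g$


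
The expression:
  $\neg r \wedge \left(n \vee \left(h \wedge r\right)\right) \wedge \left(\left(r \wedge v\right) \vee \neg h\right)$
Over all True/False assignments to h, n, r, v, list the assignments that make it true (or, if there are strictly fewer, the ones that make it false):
is true only for:
  h=False, n=True, r=False, v=False;
  h=False, n=True, r=False, v=True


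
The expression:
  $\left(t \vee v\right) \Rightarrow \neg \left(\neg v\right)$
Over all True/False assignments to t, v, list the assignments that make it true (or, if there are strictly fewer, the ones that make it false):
is false only for:
  t=True, v=False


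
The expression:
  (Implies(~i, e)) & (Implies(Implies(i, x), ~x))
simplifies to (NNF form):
~x & (e | i)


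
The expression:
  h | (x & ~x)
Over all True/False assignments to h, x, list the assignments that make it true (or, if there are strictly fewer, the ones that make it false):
is true only for:
  h=True, x=False;
  h=True, x=True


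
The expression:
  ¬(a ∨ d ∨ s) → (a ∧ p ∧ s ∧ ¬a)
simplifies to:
a ∨ d ∨ s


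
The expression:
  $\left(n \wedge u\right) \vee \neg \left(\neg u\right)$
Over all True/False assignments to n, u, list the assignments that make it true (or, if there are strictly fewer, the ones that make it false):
is true only for:
  n=False, u=True;
  n=True, u=True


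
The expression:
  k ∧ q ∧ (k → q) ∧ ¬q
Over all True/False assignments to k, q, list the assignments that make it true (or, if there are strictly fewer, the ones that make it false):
is never true.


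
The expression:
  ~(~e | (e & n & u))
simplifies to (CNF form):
e & (~n | ~u)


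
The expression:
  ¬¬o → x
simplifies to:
x ∨ ¬o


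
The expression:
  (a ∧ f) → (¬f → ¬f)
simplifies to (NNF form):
True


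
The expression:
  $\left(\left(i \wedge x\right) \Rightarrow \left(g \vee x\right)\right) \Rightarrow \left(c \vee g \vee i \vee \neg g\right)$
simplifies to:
$\text{True}$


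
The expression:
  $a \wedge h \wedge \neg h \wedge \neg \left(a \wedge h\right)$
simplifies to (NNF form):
$\text{False}$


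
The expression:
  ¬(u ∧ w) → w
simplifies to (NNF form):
w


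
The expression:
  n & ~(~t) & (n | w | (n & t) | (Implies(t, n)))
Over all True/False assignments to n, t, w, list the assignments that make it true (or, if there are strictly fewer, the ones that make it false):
is true only for:
  n=True, t=True, w=False;
  n=True, t=True, w=True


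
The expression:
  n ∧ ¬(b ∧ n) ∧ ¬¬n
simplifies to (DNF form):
n ∧ ¬b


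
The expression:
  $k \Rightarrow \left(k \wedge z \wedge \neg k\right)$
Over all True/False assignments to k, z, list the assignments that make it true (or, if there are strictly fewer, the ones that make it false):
is true only for:
  k=False, z=False;
  k=False, z=True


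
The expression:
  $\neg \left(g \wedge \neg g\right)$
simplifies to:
$\text{True}$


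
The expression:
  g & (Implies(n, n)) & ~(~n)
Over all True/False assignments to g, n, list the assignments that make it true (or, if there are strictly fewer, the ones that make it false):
is true only for:
  g=True, n=True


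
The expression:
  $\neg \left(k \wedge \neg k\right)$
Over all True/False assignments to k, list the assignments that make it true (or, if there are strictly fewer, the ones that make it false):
is always true.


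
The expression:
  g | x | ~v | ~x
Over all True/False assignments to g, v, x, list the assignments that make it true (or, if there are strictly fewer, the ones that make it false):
is always true.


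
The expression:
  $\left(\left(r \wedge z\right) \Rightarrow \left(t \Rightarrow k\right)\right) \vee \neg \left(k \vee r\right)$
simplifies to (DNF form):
$k \vee \neg r \vee \neg t \vee \neg z$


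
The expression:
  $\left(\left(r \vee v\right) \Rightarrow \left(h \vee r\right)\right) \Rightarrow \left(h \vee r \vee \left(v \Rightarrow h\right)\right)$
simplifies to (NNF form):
$\text{True}$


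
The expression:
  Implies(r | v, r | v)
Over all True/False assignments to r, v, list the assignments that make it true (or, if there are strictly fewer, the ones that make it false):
is always true.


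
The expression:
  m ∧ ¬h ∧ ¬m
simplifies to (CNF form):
False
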